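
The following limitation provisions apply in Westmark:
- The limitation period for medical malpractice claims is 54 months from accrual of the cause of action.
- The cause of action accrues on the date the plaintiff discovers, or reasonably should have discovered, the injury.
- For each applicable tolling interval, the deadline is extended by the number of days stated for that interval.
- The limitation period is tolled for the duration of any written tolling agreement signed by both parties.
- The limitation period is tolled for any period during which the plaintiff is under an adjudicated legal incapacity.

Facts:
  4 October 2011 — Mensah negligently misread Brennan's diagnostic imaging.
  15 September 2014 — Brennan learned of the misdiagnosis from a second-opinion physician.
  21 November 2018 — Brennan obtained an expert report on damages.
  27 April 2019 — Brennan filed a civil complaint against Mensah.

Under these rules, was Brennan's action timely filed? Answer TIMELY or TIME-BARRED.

Under the discovery rule, the claim accrued on 15 September 2014, when Brennan discovered the injury — not on the 4 October 2011 date of the underlying act.
The untolled deadline — 54 months after 15 September 2014 — is 15 March 2019.
None of the other events listed affects the running of the period under the stated rules.
The 27 April 2019 filing falls after the 15 March 2019 deadline; the claim is time-barred.

TIME-BARRED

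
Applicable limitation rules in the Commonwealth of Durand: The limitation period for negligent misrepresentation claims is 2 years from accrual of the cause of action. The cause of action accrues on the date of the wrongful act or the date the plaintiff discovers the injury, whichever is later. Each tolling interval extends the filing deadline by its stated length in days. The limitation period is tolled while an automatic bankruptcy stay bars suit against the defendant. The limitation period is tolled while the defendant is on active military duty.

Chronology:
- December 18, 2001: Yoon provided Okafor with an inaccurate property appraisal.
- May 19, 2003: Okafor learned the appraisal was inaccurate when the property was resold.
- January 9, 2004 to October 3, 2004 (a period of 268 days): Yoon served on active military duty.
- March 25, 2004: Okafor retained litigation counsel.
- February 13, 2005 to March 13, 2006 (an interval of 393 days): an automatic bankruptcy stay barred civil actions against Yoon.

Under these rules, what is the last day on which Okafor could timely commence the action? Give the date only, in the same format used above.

The claim accrued on May 19, 2003 — the later of the December 18, 2001 act and the May 19, 2003 discovery.
2 years from May 19, 2003 is May 19, 2005.
The period was tolled for 268 days by the defendant's active military service (January 9, 2004 to October 3, 2004), pushing the deadline to February 11, 2006.
The period was tolled for 393 days by the automatic bankruptcy stay (February 13, 2005 to March 13, 2006), pushing the deadline to March 11, 2007.
None of the other events listed affects the running of the period under the stated rules.

March 11, 2007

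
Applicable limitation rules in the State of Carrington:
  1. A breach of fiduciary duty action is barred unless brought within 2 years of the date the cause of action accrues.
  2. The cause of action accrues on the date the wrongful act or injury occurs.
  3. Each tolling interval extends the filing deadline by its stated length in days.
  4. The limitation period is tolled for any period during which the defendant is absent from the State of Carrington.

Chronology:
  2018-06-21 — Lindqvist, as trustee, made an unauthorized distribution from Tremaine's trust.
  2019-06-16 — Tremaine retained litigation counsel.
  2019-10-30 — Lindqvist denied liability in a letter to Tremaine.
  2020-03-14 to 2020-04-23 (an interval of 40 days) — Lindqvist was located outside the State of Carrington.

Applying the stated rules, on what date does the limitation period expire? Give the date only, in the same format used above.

2020-07-31

The limitation period began to run on 2018-06-21.
Adding the 2 years base period to 2018-06-21 gives a deadline of 2020-06-21, before any tolling.
Because the defendant's absence from the jurisdiction ran from 2020-03-14 to 2020-04-23, the deadline is extended by 40 days to 2020-07-31.
None of the other events listed affects the running of the period under the stated rules.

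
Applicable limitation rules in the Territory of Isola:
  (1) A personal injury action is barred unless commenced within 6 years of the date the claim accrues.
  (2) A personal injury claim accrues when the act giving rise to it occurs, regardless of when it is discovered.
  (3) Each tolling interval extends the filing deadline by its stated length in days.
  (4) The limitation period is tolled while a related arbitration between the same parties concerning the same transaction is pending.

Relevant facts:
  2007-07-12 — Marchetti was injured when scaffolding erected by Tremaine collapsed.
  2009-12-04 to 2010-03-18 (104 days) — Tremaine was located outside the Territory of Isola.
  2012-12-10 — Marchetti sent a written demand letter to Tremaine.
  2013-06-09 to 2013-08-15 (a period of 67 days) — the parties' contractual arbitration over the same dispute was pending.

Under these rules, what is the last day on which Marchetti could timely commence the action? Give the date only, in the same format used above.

2013-09-17

The claim accrued on 2007-07-12, when the wrongful act occurred.
6 years from 2007-07-12 is 2013-07-12.
Because the pending related arbitration ran from 2013-06-09 to 2013-08-15, the deadline is extended by 67 days to 2013-09-17.
The defendant's absence from the jurisdiction from 2009-12-04 to 2010-03-18 does not toll the period, because no stated rule makes the defendant's absence a tolling event.
Nothing else in the chronology tolls or restarts the period.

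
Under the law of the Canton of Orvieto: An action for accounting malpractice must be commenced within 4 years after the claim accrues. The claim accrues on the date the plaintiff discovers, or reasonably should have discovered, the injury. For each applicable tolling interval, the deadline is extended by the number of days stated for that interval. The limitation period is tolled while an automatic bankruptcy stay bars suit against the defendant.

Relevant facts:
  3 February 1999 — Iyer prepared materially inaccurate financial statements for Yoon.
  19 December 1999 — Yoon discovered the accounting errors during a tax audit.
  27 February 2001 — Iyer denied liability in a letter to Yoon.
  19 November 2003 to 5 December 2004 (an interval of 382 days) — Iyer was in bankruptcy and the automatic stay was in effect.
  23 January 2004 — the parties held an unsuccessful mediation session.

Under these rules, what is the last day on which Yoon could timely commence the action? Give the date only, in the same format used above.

4 January 2005

Under the discovery rule, the claim accrued on 19 December 1999, when Yoon discovered the injury — not on the 3 February 1999 date of the underlying act.
Adding the 4 years base period to 19 December 1999 gives a deadline of 19 December 2003, before any tolling.
The period was tolled for 382 days by the automatic bankruptcy stay (19 November 2003 to 5 December 2004), pushing the deadline to 4 January 2005.
The other events in the timeline have no effect on the limitation period under the stated rules.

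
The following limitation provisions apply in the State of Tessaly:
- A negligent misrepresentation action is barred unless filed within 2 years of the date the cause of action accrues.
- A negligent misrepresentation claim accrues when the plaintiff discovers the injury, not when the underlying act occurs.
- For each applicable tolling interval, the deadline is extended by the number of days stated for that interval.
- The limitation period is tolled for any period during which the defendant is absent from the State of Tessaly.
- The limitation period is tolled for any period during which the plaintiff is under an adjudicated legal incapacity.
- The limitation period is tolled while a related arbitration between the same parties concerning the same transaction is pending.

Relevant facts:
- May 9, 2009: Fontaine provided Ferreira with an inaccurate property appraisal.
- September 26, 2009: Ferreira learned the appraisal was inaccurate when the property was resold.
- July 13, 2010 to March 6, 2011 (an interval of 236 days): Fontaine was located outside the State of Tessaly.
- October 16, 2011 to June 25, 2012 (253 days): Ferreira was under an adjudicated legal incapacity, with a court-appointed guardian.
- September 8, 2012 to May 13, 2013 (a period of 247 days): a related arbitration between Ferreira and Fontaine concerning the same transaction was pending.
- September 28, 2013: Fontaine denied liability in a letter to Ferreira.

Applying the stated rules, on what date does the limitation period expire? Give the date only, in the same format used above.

October 1, 2013

Accrual is tied to discovery, so the period began on September 26, 2009 rather than on May 9, 2009 when the act occurred.
2 years from September 26, 2009 is September 26, 2011.
Because the defendant's absence from the jurisdiction ran from July 13, 2010 to March 6, 2011, the deadline is extended by 236 days to May 19, 2012.
The plaintiff's legal incapacity from October 16, 2011 to June 25, 2012 tolled the period for 253 days, extending the deadline to January 27, 2013.
The period was tolled for 247 days by the pending related arbitration (September 8, 2012 to May 13, 2013), pushing the deadline to October 1, 2013.
The other events in the timeline have no effect on the limitation period under the stated rules.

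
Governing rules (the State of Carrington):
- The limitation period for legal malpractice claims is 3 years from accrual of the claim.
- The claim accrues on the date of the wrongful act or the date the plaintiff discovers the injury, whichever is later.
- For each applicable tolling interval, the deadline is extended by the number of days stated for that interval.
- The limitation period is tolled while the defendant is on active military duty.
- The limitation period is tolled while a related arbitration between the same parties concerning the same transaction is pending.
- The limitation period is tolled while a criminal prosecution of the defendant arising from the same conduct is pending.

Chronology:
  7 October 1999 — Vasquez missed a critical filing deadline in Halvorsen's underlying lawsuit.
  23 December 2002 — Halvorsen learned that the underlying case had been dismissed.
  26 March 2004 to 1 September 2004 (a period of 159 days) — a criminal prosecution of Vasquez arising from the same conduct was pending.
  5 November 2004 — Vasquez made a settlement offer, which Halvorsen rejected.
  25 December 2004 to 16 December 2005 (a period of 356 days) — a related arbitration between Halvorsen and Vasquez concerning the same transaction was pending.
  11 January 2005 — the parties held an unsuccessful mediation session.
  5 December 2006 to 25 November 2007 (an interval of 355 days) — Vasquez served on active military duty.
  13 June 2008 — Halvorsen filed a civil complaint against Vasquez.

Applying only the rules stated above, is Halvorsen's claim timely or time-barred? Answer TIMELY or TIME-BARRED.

TIME-BARRED

The claim accrued on 23 December 2002 — the later of the 7 October 1999 act and the 23 December 2002 discovery.
Adding the 3 years base period to 23 December 2002 gives a deadline of 23 December 2005, before any tolling.
Because the pending criminal prosecution ran from 26 March 2004 to 1 September 2004, the deadline is extended by 159 days to 31 May 2006.
Because the pending related arbitration ran from 25 December 2004 to 16 December 2005, the deadline is extended by 356 days to 22 May 2007.
Because the defendant's active military service ran from 5 December 2006 to 25 November 2007, the deadline is extended by 355 days to 11 May 2008.
The other events in the timeline have no effect on the limitation period under the stated rules.
Halvorsen filed on 13 June 2008, after the 11 May 2008 deadline, so the action is time-barred.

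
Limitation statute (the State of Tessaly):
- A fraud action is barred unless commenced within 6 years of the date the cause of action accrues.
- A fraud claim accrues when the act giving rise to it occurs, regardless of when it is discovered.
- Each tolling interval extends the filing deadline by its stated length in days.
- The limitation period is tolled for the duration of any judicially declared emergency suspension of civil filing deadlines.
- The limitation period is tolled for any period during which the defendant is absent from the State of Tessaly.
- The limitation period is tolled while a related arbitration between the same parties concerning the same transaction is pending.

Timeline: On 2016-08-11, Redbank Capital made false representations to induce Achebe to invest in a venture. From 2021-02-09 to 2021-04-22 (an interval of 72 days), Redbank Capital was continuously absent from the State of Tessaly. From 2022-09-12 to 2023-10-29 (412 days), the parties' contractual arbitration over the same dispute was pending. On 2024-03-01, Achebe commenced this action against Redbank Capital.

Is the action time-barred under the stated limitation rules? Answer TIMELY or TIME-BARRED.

The claim accrued on 2016-08-11, when the wrongful act occurred.
The untolled deadline — 6 years after 2016-08-11 — is 2022-08-11.
The period was tolled for 72 days by the defendant's absence from the jurisdiction (2021-02-09 to 2021-04-22), pushing the deadline to 2022-10-22.
The period was tolled for 412 days by the pending related arbitration (2022-09-12 to 2023-10-29), pushing the deadline to 2023-12-08.
Filing on 2024-03-01 missed the 2023-12-08 deadline — the action is time-barred.

TIME-BARRED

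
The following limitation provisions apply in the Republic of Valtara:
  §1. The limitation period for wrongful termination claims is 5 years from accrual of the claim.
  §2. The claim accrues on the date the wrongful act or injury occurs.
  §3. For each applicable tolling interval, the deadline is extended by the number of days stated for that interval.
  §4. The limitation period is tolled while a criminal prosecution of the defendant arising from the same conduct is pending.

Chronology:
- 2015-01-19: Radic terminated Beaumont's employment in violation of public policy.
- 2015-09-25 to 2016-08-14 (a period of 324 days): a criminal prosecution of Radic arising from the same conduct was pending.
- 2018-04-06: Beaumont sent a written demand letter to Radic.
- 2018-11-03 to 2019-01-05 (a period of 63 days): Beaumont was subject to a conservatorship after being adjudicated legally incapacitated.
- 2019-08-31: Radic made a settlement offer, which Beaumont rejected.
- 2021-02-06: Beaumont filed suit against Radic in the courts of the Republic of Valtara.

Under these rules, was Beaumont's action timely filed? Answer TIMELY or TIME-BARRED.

The limitation period began to run on 2015-01-19.
The untolled deadline — 5 years after 2015-01-19 — is 2020-01-19.
The period was tolled for 324 days by the pending criminal prosecution (2015-09-25 to 2016-08-14), pushing the deadline to 2020-12-08.
The plaintiff's legal incapacity from 2018-11-03 to 2019-01-05 does not toll the period, because no stated rule makes the plaintiff's incapacity a tolling event.
None of the other events listed affects the running of the period under the stated rules.
Filing on 2021-02-06 missed the 2020-12-08 deadline — the action is time-barred.

TIME-BARRED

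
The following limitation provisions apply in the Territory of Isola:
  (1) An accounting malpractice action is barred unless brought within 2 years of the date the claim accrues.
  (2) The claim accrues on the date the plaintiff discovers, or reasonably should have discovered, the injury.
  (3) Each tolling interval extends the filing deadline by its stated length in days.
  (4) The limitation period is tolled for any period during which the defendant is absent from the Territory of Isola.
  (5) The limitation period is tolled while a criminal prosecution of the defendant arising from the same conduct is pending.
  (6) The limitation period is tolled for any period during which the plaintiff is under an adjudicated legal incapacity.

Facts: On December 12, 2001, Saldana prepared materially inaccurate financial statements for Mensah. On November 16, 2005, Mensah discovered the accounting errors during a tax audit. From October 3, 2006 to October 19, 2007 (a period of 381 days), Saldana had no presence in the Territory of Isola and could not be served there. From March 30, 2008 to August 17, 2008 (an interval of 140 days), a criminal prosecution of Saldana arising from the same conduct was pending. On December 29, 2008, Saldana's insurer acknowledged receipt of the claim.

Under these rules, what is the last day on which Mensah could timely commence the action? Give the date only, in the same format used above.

The claim did not accrue until Mensah discovered the injury on November 16, 2005; the December 12, 2001 act date does not start the clock under the stated rule.
Adding the 2 years base period to November 16, 2005 gives a deadline of November 16, 2007, before any tolling.
The period was tolled for 381 days by the defendant's absence from the jurisdiction (October 3, 2006 to October 19, 2007), pushing the deadline to December 1, 2008.
The period was tolled for 140 days by the pending criminal prosecution (March 30, 2008 to August 17, 2008), pushing the deadline to April 20, 2009.
Nothing else in the chronology tolls or restarts the period.

April 20, 2009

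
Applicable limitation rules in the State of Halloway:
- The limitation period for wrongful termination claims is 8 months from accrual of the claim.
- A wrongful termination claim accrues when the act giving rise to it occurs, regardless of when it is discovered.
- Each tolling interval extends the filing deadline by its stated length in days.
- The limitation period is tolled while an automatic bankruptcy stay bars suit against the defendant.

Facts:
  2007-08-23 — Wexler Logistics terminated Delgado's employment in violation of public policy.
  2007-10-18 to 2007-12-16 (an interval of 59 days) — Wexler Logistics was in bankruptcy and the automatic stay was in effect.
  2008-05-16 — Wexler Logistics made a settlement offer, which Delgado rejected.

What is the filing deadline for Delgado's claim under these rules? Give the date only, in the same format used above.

2008-06-21

The claim accrued on 2007-08-23, when the wrongful act occurred.
8 months from 2007-08-23 is 2008-04-23.
Because the automatic bankruptcy stay ran from 2007-10-18 to 2007-12-16, the deadline is extended by 59 days to 2008-06-21.
Nothing else in the chronology tolls or restarts the period.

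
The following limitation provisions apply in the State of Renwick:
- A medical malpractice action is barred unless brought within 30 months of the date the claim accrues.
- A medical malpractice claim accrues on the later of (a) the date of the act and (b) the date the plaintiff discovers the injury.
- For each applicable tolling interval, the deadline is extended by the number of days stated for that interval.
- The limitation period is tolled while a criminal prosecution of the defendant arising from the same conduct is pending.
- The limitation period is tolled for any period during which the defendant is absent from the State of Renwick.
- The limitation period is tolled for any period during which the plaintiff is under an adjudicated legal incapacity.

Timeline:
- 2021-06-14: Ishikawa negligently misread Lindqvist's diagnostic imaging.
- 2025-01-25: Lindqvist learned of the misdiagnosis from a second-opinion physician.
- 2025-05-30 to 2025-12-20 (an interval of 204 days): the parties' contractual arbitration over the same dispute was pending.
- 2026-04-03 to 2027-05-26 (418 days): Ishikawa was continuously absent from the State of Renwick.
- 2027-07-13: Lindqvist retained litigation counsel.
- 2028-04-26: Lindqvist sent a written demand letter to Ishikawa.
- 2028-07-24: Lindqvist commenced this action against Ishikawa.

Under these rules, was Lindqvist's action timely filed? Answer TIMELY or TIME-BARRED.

The claim accrued on 2025-01-25 — the later of the 2021-06-14 act and the 2025-01-25 discovery.
30 months from 2025-01-25 is 2027-07-25.
The defendant's absence from the jurisdiction from 2026-04-03 to 2027-05-26 tolled the period for 418 days, extending the deadline to 2028-09-15.
Although a pending arbitration ran from 2025-05-30 to 2025-12-20, the stated rules do not make that a tolling event, so it is disregarded.
None of the other events listed affects the running of the period under the stated rules.
Filing on 2028-07-24 beat the 2028-09-15 deadline — the action is timely.

TIMELY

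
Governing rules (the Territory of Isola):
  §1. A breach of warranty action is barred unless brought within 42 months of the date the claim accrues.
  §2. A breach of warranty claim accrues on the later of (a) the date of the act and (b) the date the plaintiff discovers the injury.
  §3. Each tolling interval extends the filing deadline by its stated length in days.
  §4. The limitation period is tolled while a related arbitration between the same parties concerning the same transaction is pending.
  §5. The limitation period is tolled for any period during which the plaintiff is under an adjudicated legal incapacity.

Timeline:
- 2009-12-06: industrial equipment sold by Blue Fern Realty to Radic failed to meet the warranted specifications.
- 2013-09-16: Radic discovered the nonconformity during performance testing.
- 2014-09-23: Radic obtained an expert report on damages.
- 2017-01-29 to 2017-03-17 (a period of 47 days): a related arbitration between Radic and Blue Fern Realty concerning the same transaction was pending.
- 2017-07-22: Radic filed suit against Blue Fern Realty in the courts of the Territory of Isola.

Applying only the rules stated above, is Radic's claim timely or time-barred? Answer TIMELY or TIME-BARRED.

TIME-BARRED

The claim accrued on 2013-09-16 — the later of the 2009-12-06 act and the 2013-09-16 discovery.
42 months from 2013-09-16 is 2017-03-16.
Because the pending related arbitration ran from 2017-01-29 to 2017-03-17, the deadline is extended by 47 days to 2017-05-02.
Nothing else in the chronology tolls or restarts the period.
Radic filed on 2017-07-22, after the 2017-05-02 deadline, so the action is time-barred.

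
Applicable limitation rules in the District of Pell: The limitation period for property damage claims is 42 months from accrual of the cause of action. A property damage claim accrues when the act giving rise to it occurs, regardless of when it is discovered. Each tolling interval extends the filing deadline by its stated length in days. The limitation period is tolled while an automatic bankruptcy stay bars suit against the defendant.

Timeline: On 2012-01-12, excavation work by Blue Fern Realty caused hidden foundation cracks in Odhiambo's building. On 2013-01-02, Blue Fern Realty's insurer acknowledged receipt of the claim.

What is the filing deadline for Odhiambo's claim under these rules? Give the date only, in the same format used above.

The limitation period began to run on 2012-01-12.
Adding the 42 months base period to 2012-01-12 gives a deadline of 2015-07-12, before any tolling.
None of the other events listed affects the running of the period under the stated rules.

2015-07-12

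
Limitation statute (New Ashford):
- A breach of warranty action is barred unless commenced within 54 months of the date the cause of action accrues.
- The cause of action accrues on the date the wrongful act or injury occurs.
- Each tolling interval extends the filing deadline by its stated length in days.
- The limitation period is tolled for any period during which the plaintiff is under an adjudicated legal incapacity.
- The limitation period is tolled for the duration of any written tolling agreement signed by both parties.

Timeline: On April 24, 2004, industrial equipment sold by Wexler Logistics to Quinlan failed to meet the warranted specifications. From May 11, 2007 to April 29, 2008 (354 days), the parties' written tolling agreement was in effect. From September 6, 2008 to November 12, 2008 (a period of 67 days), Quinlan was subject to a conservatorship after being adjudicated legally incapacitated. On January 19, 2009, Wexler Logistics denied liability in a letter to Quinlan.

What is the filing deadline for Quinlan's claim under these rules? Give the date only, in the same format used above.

December 19, 2009

The limitation period began to run on April 24, 2004.
Adding the 54 months base period to April 24, 2004 gives a deadline of October 24, 2008, before any tolling.
The written tolling agreement from May 11, 2007 to April 29, 2008 tolled the period for 354 days, extending the deadline to October 13, 2009.
Because the plaintiff's legal incapacity ran from September 6, 2008 to November 12, 2008, the deadline is extended by 67 days to December 19, 2009.
None of the other events listed affects the running of the period under the stated rules.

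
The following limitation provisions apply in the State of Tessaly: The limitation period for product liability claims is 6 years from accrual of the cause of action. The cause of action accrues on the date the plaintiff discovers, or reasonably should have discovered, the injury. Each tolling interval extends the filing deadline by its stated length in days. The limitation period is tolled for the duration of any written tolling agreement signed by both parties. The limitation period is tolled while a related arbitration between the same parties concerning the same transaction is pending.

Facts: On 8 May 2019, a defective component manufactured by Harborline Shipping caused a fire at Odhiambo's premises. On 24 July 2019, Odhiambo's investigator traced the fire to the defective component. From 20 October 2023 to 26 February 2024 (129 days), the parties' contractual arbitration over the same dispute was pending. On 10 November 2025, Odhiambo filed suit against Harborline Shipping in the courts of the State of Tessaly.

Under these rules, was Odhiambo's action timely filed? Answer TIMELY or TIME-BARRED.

TIMELY

The claim did not accrue until Odhiambo discovered the injury on 24 July 2019; the 8 May 2019 act date does not start the clock under the stated rule.
The untolled deadline — 6 years after 24 July 2019 — is 24 July 2025.
The pending related arbitration from 20 October 2023 to 26 February 2024 tolled the period for 129 days, extending the deadline to 30 November 2025.
The 10 November 2025 filing precedes the 30 November 2025 deadline; the claim is timely.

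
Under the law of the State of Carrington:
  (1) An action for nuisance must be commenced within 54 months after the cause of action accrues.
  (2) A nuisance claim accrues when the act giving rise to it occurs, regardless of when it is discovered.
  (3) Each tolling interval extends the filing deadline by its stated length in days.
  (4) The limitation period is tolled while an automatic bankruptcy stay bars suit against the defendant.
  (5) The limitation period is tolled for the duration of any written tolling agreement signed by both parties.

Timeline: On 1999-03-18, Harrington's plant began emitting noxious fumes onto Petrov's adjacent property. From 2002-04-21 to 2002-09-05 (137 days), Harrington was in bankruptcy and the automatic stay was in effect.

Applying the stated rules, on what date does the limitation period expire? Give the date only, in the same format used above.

2004-02-02

The cause of action accrued on 1999-03-18, the date of the act.
The untolled deadline — 54 months after 1999-03-18 — is 2003-09-18.
Because the automatic bankruptcy stay ran from 2002-04-21 to 2002-09-05, the deadline is extended by 137 days to 2004-02-02.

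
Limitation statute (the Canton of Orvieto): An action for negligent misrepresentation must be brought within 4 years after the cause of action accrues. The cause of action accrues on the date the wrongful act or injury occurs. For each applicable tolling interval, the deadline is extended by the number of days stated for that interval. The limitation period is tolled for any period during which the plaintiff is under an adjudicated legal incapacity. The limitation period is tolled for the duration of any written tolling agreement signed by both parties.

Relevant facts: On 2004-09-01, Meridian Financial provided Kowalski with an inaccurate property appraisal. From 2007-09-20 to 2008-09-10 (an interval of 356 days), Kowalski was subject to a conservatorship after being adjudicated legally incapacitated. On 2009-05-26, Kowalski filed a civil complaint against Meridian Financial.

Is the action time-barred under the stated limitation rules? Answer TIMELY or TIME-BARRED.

TIMELY

The limitation period began to run on 2004-09-01.
The untolled deadline — 4 years after 2004-09-01 — is 2008-09-01.
The plaintiff's legal incapacity from 2007-09-20 to 2008-09-10 tolled the period for 356 days, extending the deadline to 2009-08-23.
Filing on 2009-05-26 beat the 2009-08-23 deadline — the action is timely.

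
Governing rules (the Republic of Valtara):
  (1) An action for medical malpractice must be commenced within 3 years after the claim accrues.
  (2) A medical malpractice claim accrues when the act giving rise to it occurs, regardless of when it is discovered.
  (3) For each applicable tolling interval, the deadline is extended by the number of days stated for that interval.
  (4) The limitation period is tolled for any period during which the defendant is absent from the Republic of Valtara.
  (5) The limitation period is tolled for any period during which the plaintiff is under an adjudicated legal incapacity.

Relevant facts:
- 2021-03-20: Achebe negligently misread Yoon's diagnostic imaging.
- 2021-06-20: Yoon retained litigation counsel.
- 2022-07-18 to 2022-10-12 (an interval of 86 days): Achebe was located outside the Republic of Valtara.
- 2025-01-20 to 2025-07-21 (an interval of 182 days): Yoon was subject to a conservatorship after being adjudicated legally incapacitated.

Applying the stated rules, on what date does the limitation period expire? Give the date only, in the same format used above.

2024-06-14

The claim accrued on 2021-03-20, when the wrongful act occurred.
Adding the 3 years base period to 2021-03-20 gives a deadline of 2024-03-20, before any tolling.
The defendant's absence from the jurisdiction from 2022-07-18 to 2022-10-12 tolled the period for 86 days, extending the deadline to 2024-06-14.
By the time the plaintiff's legal incapacity began on 2025-01-20, the limitation period had already expired on 2024-06-14; that interval cannot revive it.
Nothing else in the chronology tolls or restarts the period.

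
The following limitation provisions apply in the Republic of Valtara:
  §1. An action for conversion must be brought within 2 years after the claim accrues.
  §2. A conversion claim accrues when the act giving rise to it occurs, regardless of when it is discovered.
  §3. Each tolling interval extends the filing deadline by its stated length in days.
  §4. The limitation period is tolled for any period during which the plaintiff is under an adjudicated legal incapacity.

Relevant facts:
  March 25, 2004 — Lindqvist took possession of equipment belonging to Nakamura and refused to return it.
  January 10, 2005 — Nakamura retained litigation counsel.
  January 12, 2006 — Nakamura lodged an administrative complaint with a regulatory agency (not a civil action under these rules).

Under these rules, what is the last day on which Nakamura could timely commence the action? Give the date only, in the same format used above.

The limitation period began to run on March 25, 2004.
The untolled deadline — 2 years after March 25, 2004 — is March 25, 2006.
The other events in the timeline have no effect on the limitation period under the stated rules.

March 25, 2006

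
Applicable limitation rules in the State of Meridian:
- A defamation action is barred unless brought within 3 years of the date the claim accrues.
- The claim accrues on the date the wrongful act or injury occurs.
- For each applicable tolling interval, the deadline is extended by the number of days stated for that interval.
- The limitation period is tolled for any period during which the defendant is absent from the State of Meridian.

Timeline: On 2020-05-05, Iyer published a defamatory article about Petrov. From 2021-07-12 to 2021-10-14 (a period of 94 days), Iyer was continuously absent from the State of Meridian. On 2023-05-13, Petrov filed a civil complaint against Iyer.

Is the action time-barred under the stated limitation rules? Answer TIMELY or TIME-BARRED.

The claim accrued on 2020-05-05, the date of the act.
3 years from 2020-05-05 is 2023-05-05.
The defendant's absence from the jurisdiction from 2021-07-12 to 2021-10-14 tolled the period for 94 days, extending the deadline to 2023-08-07.
The 2023-05-13 filing precedes the 2023-08-07 deadline; the claim is timely.

TIMELY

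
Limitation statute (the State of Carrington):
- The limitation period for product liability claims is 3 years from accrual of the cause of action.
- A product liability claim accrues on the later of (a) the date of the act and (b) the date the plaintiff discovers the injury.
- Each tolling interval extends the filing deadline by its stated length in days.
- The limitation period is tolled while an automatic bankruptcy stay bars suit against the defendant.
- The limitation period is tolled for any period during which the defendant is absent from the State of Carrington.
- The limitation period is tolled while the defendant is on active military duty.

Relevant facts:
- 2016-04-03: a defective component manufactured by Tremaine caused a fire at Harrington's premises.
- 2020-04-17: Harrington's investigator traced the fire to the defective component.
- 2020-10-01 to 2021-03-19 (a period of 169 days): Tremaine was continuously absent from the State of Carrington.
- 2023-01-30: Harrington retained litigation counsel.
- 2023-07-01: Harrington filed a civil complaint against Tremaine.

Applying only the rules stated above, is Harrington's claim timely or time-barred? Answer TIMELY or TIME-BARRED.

TIMELY

Taking the later of the act (2016-04-03) and discovery (2020-04-17), the claim accrued on 2020-04-17.
Adding the 3 years base period to 2020-04-17 gives a deadline of 2023-04-17, before any tolling.
The defendant's absence from the jurisdiction from 2020-10-01 to 2021-03-19 tolled the period for 169 days, extending the deadline to 2023-10-03.
Nothing else in the chronology tolls or restarts the period.
The 2023-07-01 filing precedes the 2023-10-03 deadline; the claim is timely.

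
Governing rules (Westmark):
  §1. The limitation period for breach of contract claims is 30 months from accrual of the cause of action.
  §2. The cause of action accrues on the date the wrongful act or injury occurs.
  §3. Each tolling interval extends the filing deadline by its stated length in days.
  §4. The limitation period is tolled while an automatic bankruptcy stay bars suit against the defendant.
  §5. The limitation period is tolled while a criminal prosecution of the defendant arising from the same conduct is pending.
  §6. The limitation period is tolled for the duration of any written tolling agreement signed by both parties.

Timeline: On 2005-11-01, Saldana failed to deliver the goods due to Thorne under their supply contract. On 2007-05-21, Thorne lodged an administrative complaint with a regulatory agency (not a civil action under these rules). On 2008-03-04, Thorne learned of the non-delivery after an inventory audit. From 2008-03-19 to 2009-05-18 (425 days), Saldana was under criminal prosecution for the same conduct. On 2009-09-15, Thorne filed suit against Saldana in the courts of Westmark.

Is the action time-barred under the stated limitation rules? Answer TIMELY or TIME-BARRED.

The claim accrued on 2005-11-01, when the wrongful act occurred; under the stated occurrence rule the 2008-03-04 discovery does not delay accrual.
The untolled deadline — 30 months after 2005-11-01 — is 2008-05-01.
Because the pending criminal prosecution ran from 2008-03-19 to 2009-05-18, the deadline is extended by 425 days to 2009-06-30.
The other events in the timeline have no effect on the limitation period under the stated rules.
Thorne filed on 2009-09-15, after the 2009-06-30 deadline, so the action is time-barred.

TIME-BARRED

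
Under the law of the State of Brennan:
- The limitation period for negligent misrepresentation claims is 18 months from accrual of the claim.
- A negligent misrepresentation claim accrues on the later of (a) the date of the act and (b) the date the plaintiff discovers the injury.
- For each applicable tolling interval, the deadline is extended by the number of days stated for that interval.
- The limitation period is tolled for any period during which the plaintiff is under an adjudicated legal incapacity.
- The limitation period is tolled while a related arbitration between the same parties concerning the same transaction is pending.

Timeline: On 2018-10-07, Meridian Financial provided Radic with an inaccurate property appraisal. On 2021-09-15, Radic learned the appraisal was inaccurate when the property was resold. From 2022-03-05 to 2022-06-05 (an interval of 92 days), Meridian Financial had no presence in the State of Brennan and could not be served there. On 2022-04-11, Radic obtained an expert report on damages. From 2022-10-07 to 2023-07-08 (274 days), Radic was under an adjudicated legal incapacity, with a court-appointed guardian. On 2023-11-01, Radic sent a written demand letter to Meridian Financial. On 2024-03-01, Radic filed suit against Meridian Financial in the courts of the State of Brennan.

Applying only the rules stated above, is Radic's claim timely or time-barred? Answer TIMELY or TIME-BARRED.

TIME-BARRED

The claim accrued on 2021-09-15 — the later of the 2018-10-07 act and the 2021-09-15 discovery.
The untolled deadline — 18 months after 2021-09-15 — is 2023-03-15.
The plaintiff's legal incapacity from 2022-10-07 to 2023-07-08 tolled the period for 274 days, extending the deadline to 2023-12-14.
The defendant's absence from the jurisdiction from 2022-03-05 to 2022-06-05 does not toll the period, because no stated rule makes the defendant's absence a tolling event.
Nothing else in the chronology tolls or restarts the period.
Radic filed on 2024-03-01, after the 2023-12-14 deadline, so the action is time-barred.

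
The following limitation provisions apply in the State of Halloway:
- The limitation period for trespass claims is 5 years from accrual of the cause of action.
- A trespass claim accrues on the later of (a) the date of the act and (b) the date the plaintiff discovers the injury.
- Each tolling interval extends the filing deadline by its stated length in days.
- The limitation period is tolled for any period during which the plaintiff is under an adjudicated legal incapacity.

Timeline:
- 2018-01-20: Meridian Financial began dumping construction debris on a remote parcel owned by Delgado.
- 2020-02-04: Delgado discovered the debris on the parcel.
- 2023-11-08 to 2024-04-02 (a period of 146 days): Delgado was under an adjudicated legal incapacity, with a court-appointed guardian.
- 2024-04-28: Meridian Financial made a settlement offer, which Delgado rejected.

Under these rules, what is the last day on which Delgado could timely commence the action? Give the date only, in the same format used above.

The claim accrued on 2020-02-04 — the later of the 2018-01-20 act and the 2020-02-04 discovery.
Adding the 5 years base period to 2020-02-04 gives a deadline of 2025-02-04, before any tolling.
The plaintiff's legal incapacity from 2023-11-08 to 2024-04-02 tolled the period for 146 days, extending the deadline to 2025-06-30.
None of the other events listed affects the running of the period under the stated rules.

2025-06-30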